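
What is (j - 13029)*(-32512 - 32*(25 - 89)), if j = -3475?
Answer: 502777856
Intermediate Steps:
(j - 13029)*(-32512 - 32*(25 - 89)) = (-3475 - 13029)*(-32512 - 32*(25 - 89)) = -16504*(-32512 - 32*(-64)) = -16504*(-32512 + 2048) = -16504*(-30464) = 502777856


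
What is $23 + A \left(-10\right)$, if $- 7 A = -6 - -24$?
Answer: $\frac{341}{7} \approx 48.714$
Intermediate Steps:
$A = - \frac{18}{7}$ ($A = - \frac{-6 - -24}{7} = - \frac{-6 + 24}{7} = \left(- \frac{1}{7}\right) 18 = - \frac{18}{7} \approx -2.5714$)
$23 + A \left(-10\right) = 23 - - \frac{180}{7} = 23 + \frac{180}{7} = \frac{341}{7}$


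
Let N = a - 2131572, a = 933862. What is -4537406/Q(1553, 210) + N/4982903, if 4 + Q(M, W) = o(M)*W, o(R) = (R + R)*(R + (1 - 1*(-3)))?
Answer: -619483190290489/2530240449976424 ≈ -0.24483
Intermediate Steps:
o(R) = 2*R*(4 + R) (o(R) = (2*R)*(R + (1 + 3)) = (2*R)*(R + 4) = (2*R)*(4 + R) = 2*R*(4 + R))
N = -1197710 (N = 933862 - 2131572 = -1197710)
Q(M, W) = -4 + 2*M*W*(4 + M) (Q(M, W) = -4 + (2*M*(4 + M))*W = -4 + 2*M*W*(4 + M))
-4537406/Q(1553, 210) + N/4982903 = -4537406/(-4 + 2*1553*210*(4 + 1553)) - 1197710/4982903 = -4537406/(-4 + 2*1553*210*1557) - 1197710*1/4982903 = -4537406/(-4 + 1015568820) - 1197710/4982903 = -4537406/1015568816 - 1197710/4982903 = -4537406*1/1015568816 - 1197710/4982903 = -2268703/507784408 - 1197710/4982903 = -619483190290489/2530240449976424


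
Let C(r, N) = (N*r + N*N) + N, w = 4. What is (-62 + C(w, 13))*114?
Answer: 19608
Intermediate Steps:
C(r, N) = N + N**2 + N*r (C(r, N) = (N*r + N**2) + N = (N**2 + N*r) + N = N + N**2 + N*r)
(-62 + C(w, 13))*114 = (-62 + 13*(1 + 13 + 4))*114 = (-62 + 13*18)*114 = (-62 + 234)*114 = 172*114 = 19608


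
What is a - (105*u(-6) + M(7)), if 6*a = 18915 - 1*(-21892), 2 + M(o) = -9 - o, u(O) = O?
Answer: 44695/6 ≈ 7449.2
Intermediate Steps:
M(o) = -11 - o (M(o) = -2 + (-9 - o) = -11 - o)
a = 40807/6 (a = (18915 - 1*(-21892))/6 = (18915 + 21892)/6 = (⅙)*40807 = 40807/6 ≈ 6801.2)
a - (105*u(-6) + M(7)) = 40807/6 - (105*(-6) + (-11 - 1*7)) = 40807/6 - (-630 + (-11 - 7)) = 40807/6 - (-630 - 18) = 40807/6 - 1*(-648) = 40807/6 + 648 = 44695/6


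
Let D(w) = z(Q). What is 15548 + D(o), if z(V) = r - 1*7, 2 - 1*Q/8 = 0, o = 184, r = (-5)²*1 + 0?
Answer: 15566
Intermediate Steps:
r = 25 (r = 25*1 + 0 = 25 + 0 = 25)
Q = 16 (Q = 16 - 8*0 = 16 + 0 = 16)
z(V) = 18 (z(V) = 25 - 1*7 = 25 - 7 = 18)
D(w) = 18
15548 + D(o) = 15548 + 18 = 15566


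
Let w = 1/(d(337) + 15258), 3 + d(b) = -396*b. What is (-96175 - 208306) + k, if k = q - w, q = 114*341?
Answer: -31393950578/118197 ≈ -2.6561e+5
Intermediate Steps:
q = 38874
d(b) = -3 - 396*b
w = -1/118197 (w = 1/((-3 - 396*337) + 15258) = 1/((-3 - 133452) + 15258) = 1/(-133455 + 15258) = 1/(-118197) = -1/118197 ≈ -8.4605e-6)
k = 4594790179/118197 (k = 38874 - 1*(-1/118197) = 38874 + 1/118197 = 4594790179/118197 ≈ 38874.)
(-96175 - 208306) + k = (-96175 - 208306) + 4594790179/118197 = -304481 + 4594790179/118197 = -31393950578/118197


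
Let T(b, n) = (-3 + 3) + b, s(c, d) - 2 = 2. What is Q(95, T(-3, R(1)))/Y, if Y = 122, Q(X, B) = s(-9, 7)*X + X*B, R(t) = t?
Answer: 95/122 ≈ 0.77869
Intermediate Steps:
s(c, d) = 4 (s(c, d) = 2 + 2 = 4)
T(b, n) = b (T(b, n) = 0 + b = b)
Q(X, B) = 4*X + B*X (Q(X, B) = 4*X + X*B = 4*X + B*X)
Q(95, T(-3, R(1)))/Y = (95*(4 - 3))/122 = (95*1)*(1/122) = 95*(1/122) = 95/122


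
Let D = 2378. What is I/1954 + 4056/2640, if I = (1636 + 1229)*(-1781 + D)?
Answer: 47118694/53735 ≈ 876.87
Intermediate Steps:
I = 1710405 (I = (1636 + 1229)*(-1781 + 2378) = 2865*597 = 1710405)
I/1954 + 4056/2640 = 1710405/1954 + 4056/2640 = 1710405*(1/1954) + 4056*(1/2640) = 1710405/1954 + 169/110 = 47118694/53735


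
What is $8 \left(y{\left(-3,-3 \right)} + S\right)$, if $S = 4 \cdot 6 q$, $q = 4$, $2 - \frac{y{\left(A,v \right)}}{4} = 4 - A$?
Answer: $608$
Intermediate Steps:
$y{\left(A,v \right)} = -8 + 4 A$ ($y{\left(A,v \right)} = 8 - 4 \left(4 - A\right) = 8 + \left(-16 + 4 A\right) = -8 + 4 A$)
$S = 96$ ($S = 4 \cdot 6 \cdot 4 = 24 \cdot 4 = 96$)
$8 \left(y{\left(-3,-3 \right)} + S\right) = 8 \left(\left(-8 + 4 \left(-3\right)\right) + 96\right) = 8 \left(\left(-8 - 12\right) + 96\right) = 8 \left(-20 + 96\right) = 8 \cdot 76 = 608$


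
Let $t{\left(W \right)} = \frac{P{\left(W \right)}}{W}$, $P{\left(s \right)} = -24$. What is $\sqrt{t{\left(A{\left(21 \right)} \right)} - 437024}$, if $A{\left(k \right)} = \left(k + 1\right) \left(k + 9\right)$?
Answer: $\frac{i \sqrt{1321997710}}{55} \approx 661.08 i$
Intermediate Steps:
$A{\left(k \right)} = \left(1 + k\right) \left(9 + k\right)$
$t{\left(W \right)} = - \frac{24}{W}$
$\sqrt{t{\left(A{\left(21 \right)} \right)} - 437024} = \sqrt{- \frac{24}{9 + 21^{2} + 10 \cdot 21} - 437024} = \sqrt{- \frac{24}{9 + 441 + 210} - 437024} = \sqrt{- \frac{24}{660} - 437024} = \sqrt{\left(-24\right) \frac{1}{660} - 437024} = \sqrt{- \frac{2}{55} - 437024} = \sqrt{- \frac{24036322}{55}} = \frac{i \sqrt{1321997710}}{55}$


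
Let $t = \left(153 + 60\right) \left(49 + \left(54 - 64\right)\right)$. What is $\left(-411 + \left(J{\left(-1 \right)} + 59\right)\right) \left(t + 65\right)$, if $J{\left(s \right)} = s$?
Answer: $-2955316$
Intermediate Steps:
$t = 8307$ ($t = 213 \left(49 - 10\right) = 213 \cdot 39 = 8307$)
$\left(-411 + \left(J{\left(-1 \right)} + 59\right)\right) \left(t + 65\right) = \left(-411 + \left(-1 + 59\right)\right) \left(8307 + 65\right) = \left(-411 + 58\right) 8372 = \left(-353\right) 8372 = -2955316$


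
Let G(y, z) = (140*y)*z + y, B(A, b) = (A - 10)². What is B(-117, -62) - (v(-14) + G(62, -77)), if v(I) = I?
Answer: 684441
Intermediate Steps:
B(A, b) = (-10 + A)²
G(y, z) = y + 140*y*z (G(y, z) = 140*y*z + y = y + 140*y*z)
B(-117, -62) - (v(-14) + G(62, -77)) = (-10 - 117)² - (-14 + 62*(1 + 140*(-77))) = (-127)² - (-14 + 62*(1 - 10780)) = 16129 - (-14 + 62*(-10779)) = 16129 - (-14 - 668298) = 16129 - 1*(-668312) = 16129 + 668312 = 684441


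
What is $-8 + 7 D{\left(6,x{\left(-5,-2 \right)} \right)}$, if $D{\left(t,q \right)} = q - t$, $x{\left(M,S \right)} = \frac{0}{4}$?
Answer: $-50$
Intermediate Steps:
$x{\left(M,S \right)} = 0$ ($x{\left(M,S \right)} = 0 \cdot \frac{1}{4} = 0$)
$-8 + 7 D{\left(6,x{\left(-5,-2 \right)} \right)} = -8 + 7 \left(0 - 6\right) = -8 + 7 \left(-6\right) = -8 - 42 = -50$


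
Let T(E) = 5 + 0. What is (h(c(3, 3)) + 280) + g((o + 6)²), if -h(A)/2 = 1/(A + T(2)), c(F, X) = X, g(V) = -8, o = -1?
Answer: 1087/4 ≈ 271.75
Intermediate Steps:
T(E) = 5
h(A) = -2/(5 + A) (h(A) = -2/(A + 5) = -2/(5 + A))
(h(c(3, 3)) + 280) + g((o + 6)²) = (-2/(5 + 3) + 280) - 8 = (-2/8 + 280) - 8 = (-2*⅛ + 280) - 8 = (-¼ + 280) - 8 = 1119/4 - 8 = 1087/4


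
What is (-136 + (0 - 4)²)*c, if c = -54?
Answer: 6480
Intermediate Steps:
(-136 + (0 - 4)²)*c = (-136 + (0 - 4)²)*(-54) = (-136 + (-4)²)*(-54) = (-136 + 16)*(-54) = -120*(-54) = 6480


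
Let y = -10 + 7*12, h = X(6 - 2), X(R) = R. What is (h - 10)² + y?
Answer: 110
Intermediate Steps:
h = 4 (h = 6 - 2 = 4)
y = 74 (y = -10 + 84 = 74)
(h - 10)² + y = (4 - 10)² + 74 = (-6)² + 74 = 36 + 74 = 110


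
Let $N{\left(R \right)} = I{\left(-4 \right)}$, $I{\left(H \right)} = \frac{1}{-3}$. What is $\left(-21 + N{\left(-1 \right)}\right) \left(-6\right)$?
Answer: $128$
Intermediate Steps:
$I{\left(H \right)} = - \frac{1}{3}$
$N{\left(R \right)} = - \frac{1}{3}$
$\left(-21 + N{\left(-1 \right)}\right) \left(-6\right) = \left(-21 - \frac{1}{3}\right) \left(-6\right) = \left(- \frac{64}{3}\right) \left(-6\right) = 128$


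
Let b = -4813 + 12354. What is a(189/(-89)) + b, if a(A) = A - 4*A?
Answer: 671716/89 ≈ 7547.4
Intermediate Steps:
b = 7541
a(A) = -3*A
a(189/(-89)) + b = -567/(-89) + 7541 = -567*(-1)/89 + 7541 = -3*(-189/89) + 7541 = 567/89 + 7541 = 671716/89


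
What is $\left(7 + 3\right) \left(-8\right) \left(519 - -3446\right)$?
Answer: $-317200$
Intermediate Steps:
$\left(7 + 3\right) \left(-8\right) \left(519 - -3446\right) = 10 \left(-8\right) \left(519 + 3446\right) = \left(-80\right) 3965 = -317200$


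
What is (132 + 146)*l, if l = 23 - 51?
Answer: -7784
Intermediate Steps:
l = -28
(132 + 146)*l = (132 + 146)*(-28) = 278*(-28) = -7784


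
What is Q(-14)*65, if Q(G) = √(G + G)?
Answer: 130*I*√7 ≈ 343.95*I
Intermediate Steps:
Q(G) = √2*√G (Q(G) = √(2*G) = √2*√G)
Q(-14)*65 = (√2*√(-14))*65 = (√2*(I*√14))*65 = (2*I*√7)*65 = 130*I*√7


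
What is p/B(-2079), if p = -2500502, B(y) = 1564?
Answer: -1250251/782 ≈ -1598.8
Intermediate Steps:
p/B(-2079) = -2500502/1564 = -2500502*1/1564 = -1250251/782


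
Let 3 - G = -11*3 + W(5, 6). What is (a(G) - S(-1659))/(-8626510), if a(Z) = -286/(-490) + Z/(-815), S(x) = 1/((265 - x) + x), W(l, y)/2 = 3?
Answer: -114948/1825848287305 ≈ -6.2956e-8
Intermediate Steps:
W(l, y) = 6 (W(l, y) = 2*3 = 6)
S(x) = 1/265
G = 30 (G = 3 - (-11*3 + 6) = 3 - (-33 + 6) = 3 - 1*(-27) = 3 + 27 = 30)
a(Z) = 143/245 - Z/815 (a(Z) = -286*(-1/490) + Z*(-1/815) = 143/245 - Z/815)
(a(G) - S(-1659))/(-8626510) = ((143/245 - 1/815*30) - 1*1/265)/(-8626510) = ((143/245 - 6/163) - 1/265)*(-1/8626510) = (21839/39935 - 1/265)*(-1/8626510) = (229896/423311)*(-1/8626510) = -114948/1825848287305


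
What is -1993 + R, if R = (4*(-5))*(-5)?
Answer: -1893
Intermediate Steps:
R = 100 (R = -20*(-5) = 100)
-1993 + R = -1993 + 100 = -1893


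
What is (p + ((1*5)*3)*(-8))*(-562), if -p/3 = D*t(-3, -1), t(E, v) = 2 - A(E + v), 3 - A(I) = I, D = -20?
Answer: 236040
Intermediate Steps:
A(I) = 3 - I
t(E, v) = -1 + E + v (t(E, v) = 2 - (3 - (E + v)) = 2 - (3 + (-E - v)) = 2 - (3 - E - v) = 2 + (-3 + E + v) = -1 + E + v)
p = -300 (p = -(-60)*(-1 - 3 - 1) = -(-60)*(-5) = -3*100 = -300)
(p + ((1*5)*3)*(-8))*(-562) = (-300 + ((1*5)*3)*(-8))*(-562) = (-300 + (5*3)*(-8))*(-562) = (-300 + 15*(-8))*(-562) = (-300 - 120)*(-562) = -420*(-562) = 236040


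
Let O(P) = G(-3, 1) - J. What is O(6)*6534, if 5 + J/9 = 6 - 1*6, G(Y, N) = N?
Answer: 300564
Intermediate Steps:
J = -45 (J = -45 + 9*(6 - 1*6) = -45 + 9*(6 - 6) = -45 + 9*0 = -45 + 0 = -45)
O(P) = 46 (O(P) = 1 - 1*(-45) = 1 + 45 = 46)
O(6)*6534 = 46*6534 = 300564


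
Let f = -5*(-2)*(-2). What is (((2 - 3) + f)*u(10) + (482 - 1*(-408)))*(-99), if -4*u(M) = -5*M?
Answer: -124245/2 ≈ -62123.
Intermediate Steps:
f = -20 (f = 10*(-2) = -20)
u(M) = 5*M/4 (u(M) = -(-5)*M/4 = 5*M/4)
(((2 - 3) + f)*u(10) + (482 - 1*(-408)))*(-99) = (((2 - 3) - 20)*((5/4)*10) + (482 - 1*(-408)))*(-99) = ((-1 - 20)*(25/2) + (482 + 408))*(-99) = (-21*25/2 + 890)*(-99) = (-525/2 + 890)*(-99) = (1255/2)*(-99) = -124245/2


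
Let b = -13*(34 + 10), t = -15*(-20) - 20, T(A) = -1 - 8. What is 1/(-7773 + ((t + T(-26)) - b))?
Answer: -1/6930 ≈ -0.00014430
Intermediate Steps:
T(A) = -9
t = 280 (t = 300 - 20 = 280)
b = -572 (b = -13*44 = -572)
1/(-7773 + ((t + T(-26)) - b)) = 1/(-7773 + ((280 - 9) - 1*(-572))) = 1/(-7773 + (271 + 572)) = 1/(-7773 + 843) = 1/(-6930) = -1/6930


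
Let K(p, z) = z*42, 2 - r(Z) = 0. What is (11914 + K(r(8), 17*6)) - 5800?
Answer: 10398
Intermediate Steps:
r(Z) = 2 (r(Z) = 2 - 1*0 = 2 + 0 = 2)
K(p, z) = 42*z
(11914 + K(r(8), 17*6)) - 5800 = (11914 + 42*(17*6)) - 5800 = (11914 + 42*102) - 5800 = (11914 + 4284) - 5800 = 16198 - 5800 = 10398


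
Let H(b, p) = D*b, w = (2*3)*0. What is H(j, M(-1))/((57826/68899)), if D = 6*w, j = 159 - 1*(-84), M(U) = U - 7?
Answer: 0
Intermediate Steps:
M(U) = -7 + U
w = 0 (w = 6*0 = 0)
j = 243 (j = 159 + 84 = 243)
D = 0 (D = 6*0 = 0)
H(b, p) = 0 (H(b, p) = 0*b = 0)
H(j, M(-1))/((57826/68899)) = 0/((57826/68899)) = 0/((57826*(1/68899))) = 0/(57826/68899) = 0*(68899/57826) = 0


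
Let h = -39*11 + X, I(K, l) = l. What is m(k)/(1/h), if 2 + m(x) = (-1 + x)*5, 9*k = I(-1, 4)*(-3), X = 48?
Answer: 5207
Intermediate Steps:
h = -381 (h = -39*11 + 48 = -429 + 48 = -381)
k = -4/3 (k = (4*(-3))/9 = (⅑)*(-12) = -4/3 ≈ -1.3333)
m(x) = -7 + 5*x (m(x) = -2 + (-1 + x)*5 = -2 + (-5 + 5*x) = -7 + 5*x)
m(k)/(1/h) = (-7 + 5*(-4/3))/(1/(-381)) = (-7 - 20/3)/(-1/381) = -41/3*(-381) = 5207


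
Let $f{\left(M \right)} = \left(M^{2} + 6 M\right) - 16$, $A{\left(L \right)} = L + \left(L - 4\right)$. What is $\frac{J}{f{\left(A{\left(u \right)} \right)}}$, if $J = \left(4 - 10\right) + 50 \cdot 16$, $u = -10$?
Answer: $\frac{397}{208} \approx 1.9087$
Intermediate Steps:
$A{\left(L \right)} = -4 + 2 L$ ($A{\left(L \right)} = L + \left(-4 + L\right) = -4 + 2 L$)
$J = 794$ ($J = \left(4 - 10\right) + 800 = -6 + 800 = 794$)
$f{\left(M \right)} = -16 + M^{2} + 6 M$
$\frac{J}{f{\left(A{\left(u \right)} \right)}} = \frac{794}{-16 + \left(-4 + 2 \left(-10\right)\right)^{2} + 6 \left(-4 + 2 \left(-10\right)\right)} = \frac{794}{-16 + \left(-4 - 20\right)^{2} + 6 \left(-4 - 20\right)} = \frac{794}{-16 + \left(-24\right)^{2} + 6 \left(-24\right)} = \frac{794}{-16 + 576 - 144} = \frac{794}{416} = 794 \cdot \frac{1}{416} = \frac{397}{208}$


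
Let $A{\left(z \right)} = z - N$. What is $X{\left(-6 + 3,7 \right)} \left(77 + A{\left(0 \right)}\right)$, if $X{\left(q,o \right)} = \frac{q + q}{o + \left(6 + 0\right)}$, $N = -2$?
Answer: $- \frac{474}{13} \approx -36.462$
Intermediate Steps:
$A{\left(z \right)} = 2 + z$ ($A{\left(z \right)} = z - -2 = z + 2 = 2 + z$)
$X{\left(q,o \right)} = \frac{2 q}{6 + o}$ ($X{\left(q,o \right)} = \frac{2 q}{o + 6} = \frac{2 q}{6 + o}$)
$X{\left(-6 + 3,7 \right)} \left(77 + A{\left(0 \right)}\right) = \frac{2 \left(-6 + 3\right)}{6 + 7} \left(77 + \left(2 + 0\right)\right) = 2 \left(-3\right) \frac{1}{13} \left(77 + 2\right) = 2 \left(-3\right) \frac{1}{13} \cdot 79 = \left(- \frac{6}{13}\right) 79 = - \frac{474}{13}$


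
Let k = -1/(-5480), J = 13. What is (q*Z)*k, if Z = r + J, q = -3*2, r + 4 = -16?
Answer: 21/2740 ≈ 0.0076642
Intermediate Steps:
r = -20 (r = -4 - 16 = -20)
q = -6
Z = -7 (Z = -20 + 13 = -7)
k = 1/5480 (k = -1*(-1/5480) = 1/5480 ≈ 0.00018248)
(q*Z)*k = -6*(-7)*(1/5480) = 42*(1/5480) = 21/2740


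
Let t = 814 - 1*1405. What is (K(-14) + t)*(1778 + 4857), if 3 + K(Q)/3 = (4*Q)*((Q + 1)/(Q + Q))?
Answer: -4498530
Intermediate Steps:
t = -591 (t = 814 - 1405 = -591)
K(Q) = -3 + 6*Q (K(Q) = -9 + 3*((4*Q)*((Q + 1)/(Q + Q))) = -9 + 3*((4*Q)*((1 + Q)/((2*Q)))) = -9 + 3*((4*Q)*((1 + Q)*(1/(2*Q)))) = -9 + 3*((4*Q)*((1 + Q)/(2*Q))) = -9 + 3*(2 + 2*Q) = -9 + (6 + 6*Q) = -3 + 6*Q)
(K(-14) + t)*(1778 + 4857) = ((-3 + 6*(-14)) - 591)*(1778 + 4857) = ((-3 - 84) - 591)*6635 = (-87 - 591)*6635 = -678*6635 = -4498530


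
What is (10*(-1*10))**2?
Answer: 10000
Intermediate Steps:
(10*(-1*10))**2 = (10*(-10))**2 = (-100)**2 = 10000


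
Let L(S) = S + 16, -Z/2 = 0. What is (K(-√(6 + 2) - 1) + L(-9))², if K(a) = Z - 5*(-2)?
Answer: 289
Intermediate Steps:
Z = 0 (Z = -2*0 = 0)
L(S) = 16 + S
K(a) = 10 (K(a) = 0 - 5*(-2) = 0 + 10 = 10)
(K(-√(6 + 2) - 1) + L(-9))² = (10 + (16 - 9))² = (10 + 7)² = 17² = 289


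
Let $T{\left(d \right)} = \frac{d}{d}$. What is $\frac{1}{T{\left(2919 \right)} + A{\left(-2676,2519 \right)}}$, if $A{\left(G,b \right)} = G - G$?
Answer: $1$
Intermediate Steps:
$T{\left(d \right)} = 1$
$A{\left(G,b \right)} = 0$
$\frac{1}{T{\left(2919 \right)} + A{\left(-2676,2519 \right)}} = \frac{1}{1 + 0} = 1^{-1} = 1$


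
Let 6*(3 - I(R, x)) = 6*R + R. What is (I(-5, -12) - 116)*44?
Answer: -14146/3 ≈ -4715.3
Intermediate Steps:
I(R, x) = 3 - 7*R/6 (I(R, x) = 3 - (6*R + R)/6 = 3 - 7*R/6)
(I(-5, -12) - 116)*44 = ((3 - 7/6*(-5)) - 116)*44 = ((3 + 35/6) - 116)*44 = (53/6 - 116)*44 = -643/6*44 = -14146/3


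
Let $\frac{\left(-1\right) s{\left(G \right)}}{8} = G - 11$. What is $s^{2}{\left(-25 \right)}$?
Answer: $82944$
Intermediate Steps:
$s{\left(G \right)} = 88 - 8 G$ ($s{\left(G \right)} = - 8 \left(G - 11\right) = - 8 \left(-11 + G\right) = 88 - 8 G$)
$s^{2}{\left(-25 \right)} = \left(88 - -200\right)^{2} = \left(88 + 200\right)^{2} = 288^{2} = 82944$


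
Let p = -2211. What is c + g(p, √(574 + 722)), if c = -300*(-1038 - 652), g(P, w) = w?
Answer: 507036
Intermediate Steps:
c = 507000 (c = -300*(-1690) = 507000)
c + g(p, √(574 + 722)) = 507000 + √(574 + 722) = 507000 + √1296 = 507000 + 36 = 507036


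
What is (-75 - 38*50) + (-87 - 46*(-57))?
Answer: 560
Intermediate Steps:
(-75 - 38*50) + (-87 - 46*(-57)) = (-75 - 1900) + (-87 + 2622) = -1975 + 2535 = 560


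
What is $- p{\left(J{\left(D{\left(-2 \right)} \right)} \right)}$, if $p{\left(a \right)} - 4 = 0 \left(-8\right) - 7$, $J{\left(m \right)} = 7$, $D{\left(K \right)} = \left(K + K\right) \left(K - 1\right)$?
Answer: $3$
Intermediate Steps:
$D{\left(K \right)} = 2 K \left(-1 + K\right)$
$p{\left(a \right)} = -3$ ($p{\left(a \right)} = 4 + \left(0 \left(-8\right) - 7\right) = 4 + \left(0 - 7\right) = 4 - 7 = -3$)
$- p{\left(J{\left(D{\left(-2 \right)} \right)} \right)} = \left(-1\right) \left(-3\right) = 3$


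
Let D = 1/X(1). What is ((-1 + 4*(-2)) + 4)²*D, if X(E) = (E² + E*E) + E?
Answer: 25/3 ≈ 8.3333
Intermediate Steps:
X(E) = E + 2*E² (X(E) = (E² + E²) + E = 2*E² + E = E + 2*E²)
D = ⅓ (D = 1/(1*(1 + 2*1)) = 1/(1*(1 + 2)) = 1/(1*3) = 1/3 = ⅓ ≈ 0.33333)
((-1 + 4*(-2)) + 4)²*D = ((-1 + 4*(-2)) + 4)²*(⅓) = ((-1 - 8) + 4)²*(⅓) = (-9 + 4)²*(⅓) = (-5)²*(⅓) = 25*(⅓) = 25/3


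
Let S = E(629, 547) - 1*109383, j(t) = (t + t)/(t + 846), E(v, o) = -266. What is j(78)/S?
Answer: -13/8442973 ≈ -1.5397e-6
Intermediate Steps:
j(t) = 2*t/(846 + t) (j(t) = (2*t)/(846 + t) = 2*t/(846 + t))
S = -109649 (S = -266 - 1*109383 = -266 - 109383 = -109649)
j(78)/S = (2*78/(846 + 78))/(-109649) = (2*78/924)*(-1/109649) = (2*78*(1/924))*(-1/109649) = (13/77)*(-1/109649) = -13/8442973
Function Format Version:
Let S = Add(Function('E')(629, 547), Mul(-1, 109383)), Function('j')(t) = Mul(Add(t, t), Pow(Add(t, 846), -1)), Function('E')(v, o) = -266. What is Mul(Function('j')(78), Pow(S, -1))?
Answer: Rational(-13, 8442973) ≈ -1.5397e-6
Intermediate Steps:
Function('j')(t) = Mul(2, t, Pow(Add(846, t), -1)) (Function('j')(t) = Mul(Mul(2, t), Pow(Add(846, t), -1)) = Mul(2, t, Pow(Add(846, t), -1)))
S = -109649 (S = Add(-266, Mul(-1, 109383)) = Add(-266, -109383) = -109649)
Mul(Function('j')(78), Pow(S, -1)) = Mul(Mul(2, 78, Pow(Add(846, 78), -1)), Pow(-109649, -1)) = Mul(Mul(2, 78, Pow(924, -1)), Rational(-1, 109649)) = Mul(Mul(2, 78, Rational(1, 924)), Rational(-1, 109649)) = Mul(Rational(13, 77), Rational(-1, 109649)) = Rational(-13, 8442973)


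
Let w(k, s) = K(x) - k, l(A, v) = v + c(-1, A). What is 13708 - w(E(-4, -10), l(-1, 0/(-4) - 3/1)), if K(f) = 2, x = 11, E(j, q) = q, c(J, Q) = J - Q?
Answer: 13696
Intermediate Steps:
l(A, v) = -1 + v - A (l(A, v) = v + (-1 - A) = -1 + v - A)
w(k, s) = 2 - k
13708 - w(E(-4, -10), l(-1, 0/(-4) - 3/1)) = 13708 - (2 - 1*(-10)) = 13708 - (2 + 10) = 13708 - 1*12 = 13708 - 12 = 13696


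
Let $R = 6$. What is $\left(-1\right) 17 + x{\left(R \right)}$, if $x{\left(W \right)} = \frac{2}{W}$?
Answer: $- \frac{50}{3} \approx -16.667$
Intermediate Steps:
$\left(-1\right) 17 + x{\left(R \right)} = \left(-1\right) 17 + \frac{2}{6} = -17 + 2 \cdot \frac{1}{6} = -17 + \frac{1}{3} = - \frac{50}{3}$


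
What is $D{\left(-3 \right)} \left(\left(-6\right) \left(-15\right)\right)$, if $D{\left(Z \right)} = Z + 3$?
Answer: $0$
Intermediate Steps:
$D{\left(Z \right)} = 3 + Z$
$D{\left(-3 \right)} \left(\left(-6\right) \left(-15\right)\right) = \left(3 - 3\right) \left(\left(-6\right) \left(-15\right)\right) = 0 \cdot 90 = 0$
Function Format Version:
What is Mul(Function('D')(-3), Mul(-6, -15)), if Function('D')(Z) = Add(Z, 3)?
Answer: 0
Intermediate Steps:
Function('D')(Z) = Add(3, Z)
Mul(Function('D')(-3), Mul(-6, -15)) = Mul(Add(3, -3), Mul(-6, -15)) = Mul(0, 90) = 0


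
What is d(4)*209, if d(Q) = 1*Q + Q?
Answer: 1672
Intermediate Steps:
d(Q) = 2*Q (d(Q) = Q + Q = 2*Q)
d(4)*209 = (2*4)*209 = 8*209 = 1672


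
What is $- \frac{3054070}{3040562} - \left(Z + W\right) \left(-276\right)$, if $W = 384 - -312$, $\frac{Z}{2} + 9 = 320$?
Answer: $\frac{553028051773}{1520281} \approx 3.6377 \cdot 10^{5}$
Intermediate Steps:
$Z = 622$ ($Z = -18 + 2 \cdot 320 = -18 + 640 = 622$)
$W = 696$ ($W = 384 + 312 = 696$)
$- \frac{3054070}{3040562} - \left(Z + W\right) \left(-276\right) = - \frac{3054070}{3040562} - \left(622 + 696\right) \left(-276\right) = \left(-3054070\right) \frac{1}{3040562} - 1318 \left(-276\right) = - \frac{1527035}{1520281} - -363768 = - \frac{1527035}{1520281} + 363768 = \frac{553028051773}{1520281}$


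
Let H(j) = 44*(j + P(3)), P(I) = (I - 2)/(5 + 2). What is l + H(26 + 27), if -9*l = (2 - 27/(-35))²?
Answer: 25770191/11025 ≈ 2337.4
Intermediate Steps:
P(I) = -2/7 + I/7 (P(I) = (-2 + I)/7 = (-2 + I)*(⅐) = -2/7 + I/7)
H(j) = 44/7 + 44*j (H(j) = 44*(j + (-2/7 + (⅐)*3)) = 44*(j + (-2/7 + 3/7)) = 44*(j + ⅐) = 44*(⅐ + j) = 44/7 + 44*j)
l = -9409/11025 (l = -(2 - 27/(-35))²/9 = -(2 - 27*(-1/35))²/9 = -(2 + 27/35)²/9 = -(97/35)²/9 = -⅑*9409/1225 = -9409/11025 ≈ -0.85342)
l + H(26 + 27) = -9409/11025 + (44/7 + 44*(26 + 27)) = -9409/11025 + (44/7 + 44*53) = -9409/11025 + (44/7 + 2332) = -9409/11025 + 16368/7 = 25770191/11025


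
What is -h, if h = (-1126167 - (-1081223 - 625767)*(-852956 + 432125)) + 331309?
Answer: 718355103548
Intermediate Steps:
h = -718355103548 (h = (-1126167 - (-1706990)*(-420831)) + 331309 = (-1126167 - 1*718354308690) + 331309 = (-1126167 - 718354308690) + 331309 = -718355434857 + 331309 = -718355103548)
-h = -1*(-718355103548) = 718355103548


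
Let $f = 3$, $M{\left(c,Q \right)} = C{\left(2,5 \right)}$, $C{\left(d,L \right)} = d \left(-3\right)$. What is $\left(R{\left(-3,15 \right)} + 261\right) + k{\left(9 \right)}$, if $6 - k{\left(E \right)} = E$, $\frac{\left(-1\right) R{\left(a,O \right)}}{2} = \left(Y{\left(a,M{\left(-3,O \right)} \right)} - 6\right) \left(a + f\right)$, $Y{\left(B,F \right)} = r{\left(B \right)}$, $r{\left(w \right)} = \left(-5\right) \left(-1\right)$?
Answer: $258$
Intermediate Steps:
$r{\left(w \right)} = 5$
$C{\left(d,L \right)} = - 3 d$
$M{\left(c,Q \right)} = -6$ ($M{\left(c,Q \right)} = \left(-3\right) 2 = -6$)
$Y{\left(B,F \right)} = 5$
$R{\left(a,O \right)} = 6 + 2 a$ ($R{\left(a,O \right)} = - 2 \left(5 - 6\right) \left(a + 3\right) = - 2 \left(- (3 + a)\right) = - 2 \left(-3 - a\right) = 6 + 2 a$)
$k{\left(E \right)} = 6 - E$
$\left(R{\left(-3,15 \right)} + 261\right) + k{\left(9 \right)} = \left(\left(6 + 2 \left(-3\right)\right) + 261\right) + \left(6 - 9\right) = \left(\left(6 - 6\right) + 261\right) + \left(6 - 9\right) = \left(0 + 261\right) - 3 = 261 - 3 = 258$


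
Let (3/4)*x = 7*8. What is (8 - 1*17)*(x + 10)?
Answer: -762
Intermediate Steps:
x = 224/3 (x = 4*(7*8)/3 = (4/3)*56 = 224/3 ≈ 74.667)
(8 - 1*17)*(x + 10) = (8 - 1*17)*(224/3 + 10) = (8 - 17)*(254/3) = -9*254/3 = -762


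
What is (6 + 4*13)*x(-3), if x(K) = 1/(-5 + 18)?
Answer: 58/13 ≈ 4.4615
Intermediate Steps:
x(K) = 1/13
(6 + 4*13)*x(-3) = (6 + 4*13)*(1/13) = (6 + 52)*(1/13) = 58*(1/13) = 58/13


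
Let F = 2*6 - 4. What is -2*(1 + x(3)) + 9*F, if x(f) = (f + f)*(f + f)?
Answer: -2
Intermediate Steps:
x(f) = 4*f² (x(f) = (2*f)*(2*f) = 4*f²)
F = 8 (F = 12 - 4 = 8)
-2*(1 + x(3)) + 9*F = -2*(1 + 4*3²) + 9*8 = -2*(1 + 4*9) + 72 = -2*(1 + 36) + 72 = -2*37 + 72 = -74 + 72 = -2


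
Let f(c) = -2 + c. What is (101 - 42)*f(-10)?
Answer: -708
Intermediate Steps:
(101 - 42)*f(-10) = (101 - 42)*(-2 - 10) = 59*(-12) = -708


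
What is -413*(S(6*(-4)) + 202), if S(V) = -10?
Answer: -79296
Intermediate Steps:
-413*(S(6*(-4)) + 202) = -413*(-10 + 202) = -413*192 = -79296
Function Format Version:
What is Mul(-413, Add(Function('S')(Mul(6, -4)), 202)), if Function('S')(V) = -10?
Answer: -79296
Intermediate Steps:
Mul(-413, Add(Function('S')(Mul(6, -4)), 202)) = Mul(-413, Add(-10, 202)) = Mul(-413, 192) = -79296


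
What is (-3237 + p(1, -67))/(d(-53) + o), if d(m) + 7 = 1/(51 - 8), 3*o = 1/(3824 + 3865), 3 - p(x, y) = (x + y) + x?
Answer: 3143270889/6920057 ≈ 454.23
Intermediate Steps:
p(x, y) = 3 - y - 2*x (p(x, y) = 3 - ((x + y) + x) = 3 - (y + 2*x) = 3 + (-y - 2*x) = 3 - y - 2*x)
o = 1/23067 (o = 1/(3*(3824 + 3865)) = (⅓)/7689 = (⅓)*(1/7689) = 1/23067 ≈ 4.3352e-5)
d(m) = -300/43 (d(m) = -7 + 1/(51 - 8) = -7 + 1/43 = -300/43)
(-3237 + p(1, -67))/(d(-53) + o) = (-3237 + (3 - 1*(-67) - 2*1))/(-300/43 + 1/23067) = (-3237 + (3 + 67 - 2))/(-6920057/991881) = (-3237 + 68)*(-991881/6920057) = -3169*(-991881/6920057) = 3143270889/6920057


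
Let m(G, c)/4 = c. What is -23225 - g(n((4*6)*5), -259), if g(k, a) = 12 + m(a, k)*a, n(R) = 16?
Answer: -6661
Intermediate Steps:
m(G, c) = 4*c
g(k, a) = 12 + 4*a*k (g(k, a) = 12 + (4*k)*a = 12 + 4*a*k)
-23225 - g(n((4*6)*5), -259) = -23225 - (12 + 4*(-259)*16) = -23225 - (12 - 16576) = -23225 - 1*(-16564) = -23225 + 16564 = -6661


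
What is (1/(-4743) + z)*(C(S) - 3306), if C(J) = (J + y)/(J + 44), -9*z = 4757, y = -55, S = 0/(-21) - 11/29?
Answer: 190695906368/109089 ≈ 1.7481e+6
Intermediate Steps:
S = -11/29 (S = 0*(-1/21) - 11*1/29 = 0 - 11/29 = -11/29 ≈ -0.37931)
z = -4757/9 (z = -⅑*4757 = -4757/9 ≈ -528.56)
C(J) = (-55 + J)/(44 + J) (C(J) = (J - 55)/(J + 44) = (-55 + J)/(44 + J))
(1/(-4743) + z)*(C(S) - 3306) = (1/(-4743) - 4757/9)*((-55 - 11/29)/(44 - 11/29) - 3306) = (-1/4743 - 4757/9)*(-1606/29/(1265/29) - 3306) = -2506940*((29/1265)*(-1606/29) - 3306)/4743 = -2506940*(-146/115 - 3306)/4743 = -2506940/4743*(-380336/115) = 190695906368/109089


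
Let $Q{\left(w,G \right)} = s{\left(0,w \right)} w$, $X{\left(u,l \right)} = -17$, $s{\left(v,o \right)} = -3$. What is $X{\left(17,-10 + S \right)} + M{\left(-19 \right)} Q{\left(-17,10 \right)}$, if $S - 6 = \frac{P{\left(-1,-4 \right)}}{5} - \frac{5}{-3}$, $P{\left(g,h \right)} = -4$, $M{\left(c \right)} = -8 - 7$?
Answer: $-782$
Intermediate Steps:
$M{\left(c \right)} = -15$
$S = \frac{103}{15}$ ($S = 6 - \left(- \frac{5}{3} + \frac{4}{5}\right) = 6 - - \frac{13}{15} = 6 + \left(- \frac{4}{5} + \frac{5}{3}\right) = 6 + \frac{13}{15} = \frac{103}{15} \approx 6.8667$)
$Q{\left(w,G \right)} = - 3 w$
$X{\left(17,-10 + S \right)} + M{\left(-19 \right)} Q{\left(-17,10 \right)} = -17 - 15 \left(\left(-3\right) \left(-17\right)\right) = -17 - 765 = -782$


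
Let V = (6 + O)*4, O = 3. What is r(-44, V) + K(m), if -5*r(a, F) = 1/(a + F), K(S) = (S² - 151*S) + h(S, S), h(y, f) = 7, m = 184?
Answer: 243161/40 ≈ 6079.0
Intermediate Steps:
V = 36 (V = (6 + 3)*4 = 9*4 = 36)
K(S) = 7 + S² - 151*S (K(S) = (S² - 151*S) + 7 = 7 + S² - 151*S)
r(a, F) = -1/(5*(F + a)) (r(a, F) = -1/(5*(a + F)) = -1/(5*(F + a)))
r(-44, V) + K(m) = -1/(5*36 + 5*(-44)) + (7 + 184² - 151*184) = -1/(180 - 220) + (7 + 33856 - 27784) = -1/(-40) + 6079 = -1*(-1/40) + 6079 = 1/40 + 6079 = 243161/40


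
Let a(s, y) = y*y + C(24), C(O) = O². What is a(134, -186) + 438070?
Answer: 473242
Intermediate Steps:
a(s, y) = 576 + y² (a(s, y) = y*y + 24² = y² + 576 = 576 + y²)
a(134, -186) + 438070 = (576 + (-186)²) + 438070 = (576 + 34596) + 438070 = 35172 + 438070 = 473242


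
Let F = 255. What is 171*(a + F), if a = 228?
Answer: 82593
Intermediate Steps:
171*(a + F) = 171*(228 + 255) = 171*483 = 82593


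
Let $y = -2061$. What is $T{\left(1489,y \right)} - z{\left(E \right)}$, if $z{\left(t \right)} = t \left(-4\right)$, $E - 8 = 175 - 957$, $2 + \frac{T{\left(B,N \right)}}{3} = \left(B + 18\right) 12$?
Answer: $51150$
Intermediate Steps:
$T{\left(B,N \right)} = 642 + 36 B$ ($T{\left(B,N \right)} = -6 + 3 \left(B + 18\right) 12 = -6 + 3 \left(18 + B\right) 12 = -6 + 3 \left(216 + 12 B\right) = -6 + \left(648 + 36 B\right) = 642 + 36 B$)
$E = -774$ ($E = 8 + \left(175 - 957\right) = 8 - 782 = -774$)
$z{\left(t \right)} = - 4 t$
$T{\left(1489,y \right)} - z{\left(E \right)} = \left(642 + 36 \cdot 1489\right) - \left(-4\right) \left(-774\right) = \left(642 + 53604\right) - 3096 = 54246 - 3096 = 51150$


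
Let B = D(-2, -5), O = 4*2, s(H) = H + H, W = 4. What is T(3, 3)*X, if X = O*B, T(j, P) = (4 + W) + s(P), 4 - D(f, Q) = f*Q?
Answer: -672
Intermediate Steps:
s(H) = 2*H
O = 8
D(f, Q) = 4 - Q*f (D(f, Q) = 4 - f*Q = 4 - Q*f)
T(j, P) = 8 + 2*P (T(j, P) = (4 + 4) + 2*P = 8 + 2*P)
B = -6 (B = 4 - 1*(-5)*(-2) = 4 - 10 = -6)
X = -48 (X = 8*(-6) = -48)
T(3, 3)*X = (8 + 2*3)*(-48) = (8 + 6)*(-48) = 14*(-48) = -672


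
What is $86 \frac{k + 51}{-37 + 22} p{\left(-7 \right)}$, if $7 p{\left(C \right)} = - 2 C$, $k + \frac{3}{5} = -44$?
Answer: $- \frac{5504}{75} \approx -73.387$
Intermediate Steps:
$k = - \frac{223}{5}$ ($k = - \frac{3}{5} - 44 = - \frac{223}{5} \approx -44.6$)
$p{\left(C \right)} = - \frac{2 C}{7}$ ($p{\left(C \right)} = \frac{\left(-2\right) C}{7} = - \frac{2 C}{7}$)
$86 \frac{k + 51}{-37 + 22} p{\left(-7 \right)} = 86 \frac{- \frac{223}{5} + 51}{-37 + 22} \left(\left(- \frac{2}{7}\right) \left(-7\right)\right) = 86 \frac{32}{5 \left(-15\right)} 2 = 86 \cdot \frac{32}{5} \left(- \frac{1}{15}\right) 2 = 86 \left(- \frac{32}{75}\right) 2 = \left(- \frac{2752}{75}\right) 2 = - \frac{5504}{75}$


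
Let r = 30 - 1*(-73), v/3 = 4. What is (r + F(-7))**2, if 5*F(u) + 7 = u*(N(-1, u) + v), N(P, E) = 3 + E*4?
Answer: 358801/25 ≈ 14352.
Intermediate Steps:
v = 12 (v = 3*4 = 12)
N(P, E) = 3 + 4*E
F(u) = -7/5 + u*(15 + 4*u)/5 (F(u) = -7/5 + (u*((3 + 4*u) + 12))/5 = -7/5 + (u*(15 + 4*u))/5 = -7/5 + u*(15 + 4*u)/5)
r = 103 (r = 30 + 73 = 103)
(r + F(-7))**2 = (103 + (-7/5 + 3*(-7) + (4/5)*(-7)**2))**2 = (103 + (-7/5 - 21 + (4/5)*49))**2 = (103 + (-7/5 - 21 + 196/5))**2 = (103 + 84/5)**2 = (599/5)**2 = 358801/25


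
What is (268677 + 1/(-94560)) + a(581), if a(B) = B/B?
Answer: 25406191679/94560 ≈ 2.6868e+5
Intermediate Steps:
a(B) = 1
(268677 + 1/(-94560)) + a(581) = (268677 + 1/(-94560)) + 1 = (268677 - 1/94560) + 1 = 25406097119/94560 + 1 = 25406191679/94560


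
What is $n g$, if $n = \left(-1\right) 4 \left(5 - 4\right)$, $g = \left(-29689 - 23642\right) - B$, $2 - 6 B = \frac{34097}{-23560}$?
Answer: $\frac{7538951377}{35340} \approx 2.1333 \cdot 10^{5}$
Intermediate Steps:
$B = \frac{81217}{141360}$ ($B = \frac{1}{3} - \frac{34097 \frac{1}{-23560}}{6} = \frac{1}{3} - \frac{34097 \left(- \frac{1}{23560}\right)}{6} = \frac{1}{3} - - \frac{34097}{141360} = \frac{1}{3} + \frac{34097}{141360} = \frac{81217}{141360} \approx 0.57454$)
$g = - \frac{7538951377}{141360}$ ($g = \left(-29689 - 23642\right) - \frac{81217}{141360} = -53331 - \frac{81217}{141360} = - \frac{7538951377}{141360} \approx -53332.0$)
$n = -4$ ($n = \left(-4\right) 1 = -4$)
$n g = \left(-4\right) \left(- \frac{7538951377}{141360}\right) = \frac{7538951377}{35340}$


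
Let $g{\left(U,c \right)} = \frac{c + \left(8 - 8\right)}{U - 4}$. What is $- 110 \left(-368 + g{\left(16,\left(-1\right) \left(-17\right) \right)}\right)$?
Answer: $\frac{241945}{6} \approx 40324.0$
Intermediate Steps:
$g{\left(U,c \right)} = \frac{c}{-4 + U}$ ($g{\left(U,c \right)} = \frac{c + \left(8 - 8\right)}{-4 + U} = \frac{c + 0}{-4 + U} = \frac{c}{-4 + U}$)
$- 110 \left(-368 + g{\left(16,\left(-1\right) \left(-17\right) \right)}\right) = - 110 \left(-368 + \frac{\left(-1\right) \left(-17\right)}{-4 + 16}\right) = - 110 \left(-368 + \frac{17}{12}\right) = \left(-110\right) \left(- \frac{4399}{12}\right) = \frac{241945}{6}$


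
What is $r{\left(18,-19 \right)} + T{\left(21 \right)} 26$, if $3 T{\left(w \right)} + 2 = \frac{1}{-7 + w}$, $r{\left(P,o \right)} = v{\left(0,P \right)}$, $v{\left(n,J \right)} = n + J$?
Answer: $\frac{9}{7} \approx 1.2857$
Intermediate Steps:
$v{\left(n,J \right)} = J + n$
$r{\left(P,o \right)} = P$ ($r{\left(P,o \right)} = P + 0 = P$)
$T{\left(w \right)} = - \frac{2}{3} + \frac{1}{3 \left(-7 + w\right)}$
$r{\left(18,-19 \right)} + T{\left(21 \right)} 26 = 18 + \frac{15 - 42}{3 \left(-7 + 21\right)} 26 = 18 + \frac{15 - 42}{3 \cdot 14} \cdot 26 = 18 + \frac{1}{3} \cdot \frac{1}{14} \left(-27\right) 26 = 18 - \frac{117}{7} = \frac{9}{7}$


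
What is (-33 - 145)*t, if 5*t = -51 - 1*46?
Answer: 17266/5 ≈ 3453.2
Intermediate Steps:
t = -97/5 (t = (-51 - 1*46)/5 = (-51 - 46)/5 = (1/5)*(-97) = -97/5 ≈ -19.400)
(-33 - 145)*t = (-33 - 145)*(-97/5) = -178*(-97/5) = 17266/5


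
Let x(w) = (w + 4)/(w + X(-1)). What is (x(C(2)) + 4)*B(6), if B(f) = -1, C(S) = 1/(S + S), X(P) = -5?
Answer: -59/19 ≈ -3.1053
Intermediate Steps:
C(S) = 1/(2*S)
x(w) = (4 + w)/(-5 + w) (x(w) = (w + 4)/(w - 5) = (4 + w)/(-5 + w))
(x(C(2)) + 4)*B(6) = ((4 + (½)/2)/(-5 + (½)/2) + 4)*(-1) = ((4 + (½)*(½))/(-5 + (½)*(½)) + 4)*(-1) = ((4 + ¼)/(-5 + ¼) + 4)*(-1) = ((17/4)/(-19/4) + 4)*(-1) = (-4/19*17/4 + 4)*(-1) = (-17/19 + 4)*(-1) = (59/19)*(-1) = -59/19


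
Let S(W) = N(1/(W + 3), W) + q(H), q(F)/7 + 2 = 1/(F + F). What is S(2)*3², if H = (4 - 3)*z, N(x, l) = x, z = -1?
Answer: -1557/10 ≈ -155.70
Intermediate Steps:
H = -1 (H = (4 - 3)*(-1) = 1*(-1) = -1)
q(F) = -14 + 7/(2*F) (q(F) = -14 + 7/(F + F) = -14 + 7/((2*F)) = -14 + 7*(1/(2*F)) = -14 + 7/(2*F))
S(W) = -35/2 + 1/(3 + W) (S(W) = 1/(W + 3) + (-14 + (7/2)/(-1)) = 1/(3 + W) + (-14 + (7/2)*(-1)) = 1/(3 + W) + (-14 - 7/2) = 1/(3 + W) - 35/2 = -35/2 + 1/(3 + W))
S(2)*3² = ((-103 - 35*2)/(2*(3 + 2)))*3² = ((½)*(-103 - 70)/5)*9 = ((½)*(⅕)*(-173))*9 = -173/10*9 = -1557/10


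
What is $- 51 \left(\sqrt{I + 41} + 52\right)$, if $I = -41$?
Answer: $-2652$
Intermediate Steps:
$- 51 \left(\sqrt{I + 41} + 52\right) = - 51 \left(\sqrt{-41 + 41} + 52\right) = - 51 \left(\sqrt{0} + 52\right) = - 51 \left(0 + 52\right) = \left(-51\right) 52 = -2652$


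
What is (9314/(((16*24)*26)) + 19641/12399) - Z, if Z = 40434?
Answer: -834179770219/20631936 ≈ -40432.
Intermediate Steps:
(9314/(((16*24)*26)) + 19641/12399) - Z = (9314/(((16*24)*26)) + 19641/12399) - 1*40434 = (9314/((384*26)) + 19641*(1/12399)) - 40434 = (9314/9984 + 6547/4133) - 40434 = (9314*(1/9984) + 6547/4133) - 40434 = (4657/4992 + 6547/4133) - 40434 = 51930005/20631936 - 40434 = -834179770219/20631936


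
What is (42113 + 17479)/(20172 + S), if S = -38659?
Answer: -59592/18487 ≈ -3.2235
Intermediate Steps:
(42113 + 17479)/(20172 + S) = (42113 + 17479)/(20172 - 38659) = 59592/(-18487) = 59592*(-1/18487) = -59592/18487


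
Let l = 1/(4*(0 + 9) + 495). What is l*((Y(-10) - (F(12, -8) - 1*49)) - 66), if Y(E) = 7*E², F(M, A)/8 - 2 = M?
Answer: 571/531 ≈ 1.0753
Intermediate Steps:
F(M, A) = 16 + 8*M
l = 1/531 (l = 1/(4*9 + 495) = 1/(36 + 495) = 1/531 ≈ 0.0018832)
l*((Y(-10) - (F(12, -8) - 1*49)) - 66) = ((7*(-10)² - ((16 + 8*12) - 1*49)) - 66)/531 = ((7*100 - ((16 + 96) - 49)) - 66)/531 = ((700 - (112 - 49)) - 66)/531 = ((700 - 1*63) - 66)/531 = ((700 - 63) - 66)/531 = (637 - 66)/531 = (1/531)*571 = 571/531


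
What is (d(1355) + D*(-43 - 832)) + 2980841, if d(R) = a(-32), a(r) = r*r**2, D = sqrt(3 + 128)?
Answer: 2948073 - 875*sqrt(131) ≈ 2.9381e+6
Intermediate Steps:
D = sqrt(131) ≈ 11.446
a(r) = r**3
d(R) = -32768 (d(R) = (-32)**3 = -32768)
(d(1355) + D*(-43 - 832)) + 2980841 = (-32768 + sqrt(131)*(-43 - 832)) + 2980841 = (-32768 + sqrt(131)*(-875)) + 2980841 = (-32768 - 875*sqrt(131)) + 2980841 = 2948073 - 875*sqrt(131)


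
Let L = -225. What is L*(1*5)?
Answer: -1125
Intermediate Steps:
L*(1*5) = -225*5 = -1125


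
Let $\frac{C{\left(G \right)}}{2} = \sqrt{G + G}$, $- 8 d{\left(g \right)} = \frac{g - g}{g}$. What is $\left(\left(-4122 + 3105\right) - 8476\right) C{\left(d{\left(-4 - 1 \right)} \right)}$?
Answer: $0$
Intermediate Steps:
$d{\left(g \right)} = 0$ ($d{\left(g \right)} = - \frac{\left(g - g\right) \frac{1}{g}}{8} = - \frac{0 \frac{1}{g}}{8} = \left(- \frac{1}{8}\right) 0 = 0$)
$C{\left(G \right)} = 2 \sqrt{2} \sqrt{G}$ ($C{\left(G \right)} = 2 \sqrt{G + G} = 2 \sqrt{2 G} = 2 \sqrt{2} \sqrt{G}$)
$\left(\left(-4122 + 3105\right) - 8476\right) C{\left(d{\left(-4 - 1 \right)} \right)} = \left(\left(-4122 + 3105\right) - 8476\right) 2 \sqrt{2} \sqrt{0} = \left(-1017 - 8476\right) 2 \sqrt{2} \cdot 0 = \left(-9493\right) 0 = 0$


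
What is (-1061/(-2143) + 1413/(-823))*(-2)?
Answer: 4309712/1763689 ≈ 2.4436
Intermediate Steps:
(-1061/(-2143) + 1413/(-823))*(-2) = (-1061*(-1/2143) + 1413*(-1/823))*(-2) = (1061/2143 - 1413/823)*(-2) = -2154856/1763689*(-2) = 4309712/1763689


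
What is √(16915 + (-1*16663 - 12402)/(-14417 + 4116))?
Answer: 4*√112197513405/10301 ≈ 130.07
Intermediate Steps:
√(16915 + (-1*16663 - 12402)/(-14417 + 4116)) = √(16915 + (-16663 - 12402)/(-10301)) = √(16915 - 29065*(-1/10301)) = √(16915 + 29065/10301) = √(174270480/10301) = 4*√112197513405/10301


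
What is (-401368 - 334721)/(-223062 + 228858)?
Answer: -245363/1932 ≈ -127.00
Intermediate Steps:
(-401368 - 334721)/(-223062 + 228858) = -736089/5796 = -736089*1/5796 = -245363/1932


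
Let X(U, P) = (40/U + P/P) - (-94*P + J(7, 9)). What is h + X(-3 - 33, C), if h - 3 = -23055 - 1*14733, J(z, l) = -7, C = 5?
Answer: -335773/9 ≈ -37308.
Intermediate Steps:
h = -37785 (h = 3 + (-23055 - 1*14733) = 3 + (-23055 - 14733) = 3 - 37788 = -37785)
X(U, P) = 8 + 40/U + 94*P (X(U, P) = (40/U + P/P) - (-94*P - 7) = (40/U + 1) - (-7 - 94*P) = (1 + 40/U) + (7 + 94*P) = 8 + 40/U + 94*P)
h + X(-3 - 33, C) = -37785 + (8 + 40/(-3 - 33) + 94*5) = -37785 + (8 + 40/(-36) + 470) = -37785 + (8 + 40*(-1/36) + 470) = -37785 + (8 - 10/9 + 470) = -37785 + 4292/9 = -335773/9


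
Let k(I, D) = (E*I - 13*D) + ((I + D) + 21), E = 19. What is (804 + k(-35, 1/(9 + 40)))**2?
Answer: 37368769/2401 ≈ 15564.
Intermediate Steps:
k(I, D) = 21 - 12*D + 20*I (k(I, D) = (19*I - 13*D) + ((I + D) + 21) = (-13*D + 19*I) + ((D + I) + 21) = (-13*D + 19*I) + (21 + D + I) = 21 - 12*D + 20*I)
(804 + k(-35, 1/(9 + 40)))**2 = (804 + (21 - 12/(9 + 40) + 20*(-35)))**2 = (804 + (21 - 12/49 - 700))**2 = (804 - 33283/49)**2 = (6113/49)**2 = 37368769/2401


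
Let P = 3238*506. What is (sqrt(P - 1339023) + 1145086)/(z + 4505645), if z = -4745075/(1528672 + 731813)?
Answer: 258844972671/1018493819275 + 452097*sqrt(299405)/2036987638550 ≈ 0.25427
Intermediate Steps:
P = 1638428
z = -949015/452097 (z = -4745075/2260485 = -4745075*1/2260485 = -949015/452097 ≈ -2.0991)
(sqrt(P - 1339023) + 1145086)/(z + 4505645) = (sqrt(1638428 - 1339023) + 1145086)/(-949015/452097 + 4505645) = (sqrt(299405) + 1145086)/(2036987638550/452097) = (1145086 + sqrt(299405))*(452097/2036987638550) = 258844972671/1018493819275 + 452097*sqrt(299405)/2036987638550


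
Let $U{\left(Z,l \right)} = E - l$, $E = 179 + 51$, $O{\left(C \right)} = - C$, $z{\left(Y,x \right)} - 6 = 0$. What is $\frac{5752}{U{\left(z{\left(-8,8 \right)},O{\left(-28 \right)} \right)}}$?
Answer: $\frac{2876}{101} \approx 28.475$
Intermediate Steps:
$z{\left(Y,x \right)} = 6$ ($z{\left(Y,x \right)} = 6 + 0 = 6$)
$E = 230$
$U{\left(Z,l \right)} = 230 - l$
$\frac{5752}{U{\left(z{\left(-8,8 \right)},O{\left(-28 \right)} \right)}} = \frac{5752}{230 - \left(-1\right) \left(-28\right)} = \frac{5752}{230 - 28} = \frac{5752}{202} = 5752 \cdot \frac{1}{202} = \frac{2876}{101}$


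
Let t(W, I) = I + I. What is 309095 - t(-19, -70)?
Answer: 309235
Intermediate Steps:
t(W, I) = 2*I
309095 - t(-19, -70) = 309095 - 2*(-70) = 309095 - 1*(-140) = 309095 + 140 = 309235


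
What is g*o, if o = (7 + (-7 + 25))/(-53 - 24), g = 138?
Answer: -3450/77 ≈ -44.805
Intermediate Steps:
o = -25/77 (o = (7 + 18)/(-77) = 25*(-1/77) = -25/77 ≈ -0.32468)
g*o = 138*(-25/77) = -3450/77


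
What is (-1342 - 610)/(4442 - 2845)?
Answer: -1952/1597 ≈ -1.2223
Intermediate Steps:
(-1342 - 610)/(4442 - 2845) = -1952/1597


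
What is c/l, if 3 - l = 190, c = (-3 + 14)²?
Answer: -11/17 ≈ -0.64706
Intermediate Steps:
c = 121 (c = 11² = 121)
l = -187 (l = 3 - 1*190 = 3 - 190 = -187)
c/l = 121/(-187) = 121*(-1/187) = -11/17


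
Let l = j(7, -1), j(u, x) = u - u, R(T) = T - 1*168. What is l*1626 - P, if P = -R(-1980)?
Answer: -2148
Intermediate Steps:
R(T) = -168 + T (R(T) = T - 168 = -168 + T)
j(u, x) = 0
l = 0
P = 2148 (P = -(-168 - 1980) = -1*(-2148) = 2148)
l*1626 - P = 0*1626 - 1*2148 = 0 - 2148 = -2148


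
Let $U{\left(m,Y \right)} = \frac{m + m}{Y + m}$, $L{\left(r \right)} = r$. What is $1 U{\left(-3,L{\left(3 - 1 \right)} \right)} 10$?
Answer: $60$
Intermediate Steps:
$U{\left(m,Y \right)} = \frac{2 m}{Y + m}$
$1 U{\left(-3,L{\left(3 - 1 \right)} \right)} 10 = 1 \cdot 2 \left(-3\right) \frac{1}{\left(3 - 1\right) - 3} \cdot 10 = 1 \cdot 2 \left(-3\right) \frac{1}{2 - 3} \cdot 10 = 1 \cdot 2 \left(-3\right) \frac{1}{-1} \cdot 10 = 1 \cdot 2 \left(-3\right) \left(-1\right) 10 = 1 \cdot 6 \cdot 10 = 6 \cdot 10 = 60$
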